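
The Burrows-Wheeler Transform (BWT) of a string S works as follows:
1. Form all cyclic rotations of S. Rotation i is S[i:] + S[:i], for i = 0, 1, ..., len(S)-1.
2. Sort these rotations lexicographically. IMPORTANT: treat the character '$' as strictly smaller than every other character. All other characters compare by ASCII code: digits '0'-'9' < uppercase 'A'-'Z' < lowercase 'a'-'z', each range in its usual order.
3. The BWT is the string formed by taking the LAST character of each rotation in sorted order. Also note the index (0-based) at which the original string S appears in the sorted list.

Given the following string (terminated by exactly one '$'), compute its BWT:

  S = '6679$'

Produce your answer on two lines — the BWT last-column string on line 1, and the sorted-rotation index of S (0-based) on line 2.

Answer: 9$667
1

Derivation:
All 5 rotations (rotation i = S[i:]+S[:i]):
  rot[0] = 6679$
  rot[1] = 679$6
  rot[2] = 79$66
  rot[3] = 9$667
  rot[4] = $6679
Sorted (with $ < everything):
  sorted[0] = $6679  (last char: '9')
  sorted[1] = 6679$  (last char: '$')
  sorted[2] = 679$6  (last char: '6')
  sorted[3] = 79$66  (last char: '6')
  sorted[4] = 9$667  (last char: '7')
Last column: 9$667
Original string S is at sorted index 1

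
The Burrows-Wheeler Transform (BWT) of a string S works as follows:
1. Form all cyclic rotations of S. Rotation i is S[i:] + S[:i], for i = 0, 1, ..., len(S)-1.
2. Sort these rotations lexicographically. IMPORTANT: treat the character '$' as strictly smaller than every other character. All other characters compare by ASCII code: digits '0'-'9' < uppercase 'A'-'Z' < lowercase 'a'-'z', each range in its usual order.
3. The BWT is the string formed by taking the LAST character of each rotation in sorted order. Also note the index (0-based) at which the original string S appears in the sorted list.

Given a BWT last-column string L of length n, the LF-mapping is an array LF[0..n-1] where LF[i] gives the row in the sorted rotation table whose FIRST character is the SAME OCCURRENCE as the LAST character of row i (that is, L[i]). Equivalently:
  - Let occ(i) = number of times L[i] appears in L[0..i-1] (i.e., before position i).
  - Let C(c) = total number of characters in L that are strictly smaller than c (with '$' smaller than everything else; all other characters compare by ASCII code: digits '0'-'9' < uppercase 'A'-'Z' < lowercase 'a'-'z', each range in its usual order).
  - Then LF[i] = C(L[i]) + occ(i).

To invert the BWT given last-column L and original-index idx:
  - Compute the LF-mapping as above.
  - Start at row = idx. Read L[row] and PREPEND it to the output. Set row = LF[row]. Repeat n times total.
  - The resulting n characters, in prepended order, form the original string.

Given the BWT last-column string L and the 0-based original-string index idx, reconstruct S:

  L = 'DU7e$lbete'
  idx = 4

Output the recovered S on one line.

Answer: beetleU7D$

Derivation:
LF mapping: 2 3 1 5 0 8 4 6 9 7
Walk LF starting at row 4, prepending L[row]:
  step 1: row=4, L[4]='$', prepend. Next row=LF[4]=0
  step 2: row=0, L[0]='D', prepend. Next row=LF[0]=2
  step 3: row=2, L[2]='7', prepend. Next row=LF[2]=1
  step 4: row=1, L[1]='U', prepend. Next row=LF[1]=3
  step 5: row=3, L[3]='e', prepend. Next row=LF[3]=5
  step 6: row=5, L[5]='l', prepend. Next row=LF[5]=8
  step 7: row=8, L[8]='t', prepend. Next row=LF[8]=9
  step 8: row=9, L[9]='e', prepend. Next row=LF[9]=7
  step 9: row=7, L[7]='e', prepend. Next row=LF[7]=6
  step 10: row=6, L[6]='b', prepend. Next row=LF[6]=4
Reversed output: beetleU7D$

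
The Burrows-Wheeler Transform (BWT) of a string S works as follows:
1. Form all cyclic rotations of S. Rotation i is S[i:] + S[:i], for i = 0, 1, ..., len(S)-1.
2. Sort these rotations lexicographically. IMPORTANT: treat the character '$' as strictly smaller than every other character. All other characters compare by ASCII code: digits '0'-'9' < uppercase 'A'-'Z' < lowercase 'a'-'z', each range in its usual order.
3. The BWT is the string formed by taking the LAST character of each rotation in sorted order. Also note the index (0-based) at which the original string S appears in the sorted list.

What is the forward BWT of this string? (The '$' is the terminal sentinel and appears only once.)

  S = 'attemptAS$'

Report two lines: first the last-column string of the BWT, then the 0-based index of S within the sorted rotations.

Answer: StA$tempta
3

Derivation:
All 10 rotations (rotation i = S[i:]+S[:i]):
  rot[0] = attemptAS$
  rot[1] = ttemptAS$a
  rot[2] = temptAS$at
  rot[3] = emptAS$att
  rot[4] = mptAS$atte
  rot[5] = ptAS$attem
  rot[6] = tAS$attemp
  rot[7] = AS$attempt
  rot[8] = S$attemptA
  rot[9] = $attemptAS
Sorted (with $ < everything):
  sorted[0] = $attemptAS  (last char: 'S')
  sorted[1] = AS$attempt  (last char: 't')
  sorted[2] = S$attemptA  (last char: 'A')
  sorted[3] = attemptAS$  (last char: '$')
  sorted[4] = emptAS$att  (last char: 't')
  sorted[5] = mptAS$atte  (last char: 'e')
  sorted[6] = ptAS$attem  (last char: 'm')
  sorted[7] = tAS$attemp  (last char: 'p')
  sorted[8] = temptAS$at  (last char: 't')
  sorted[9] = ttemptAS$a  (last char: 'a')
Last column: StA$tempta
Original string S is at sorted index 3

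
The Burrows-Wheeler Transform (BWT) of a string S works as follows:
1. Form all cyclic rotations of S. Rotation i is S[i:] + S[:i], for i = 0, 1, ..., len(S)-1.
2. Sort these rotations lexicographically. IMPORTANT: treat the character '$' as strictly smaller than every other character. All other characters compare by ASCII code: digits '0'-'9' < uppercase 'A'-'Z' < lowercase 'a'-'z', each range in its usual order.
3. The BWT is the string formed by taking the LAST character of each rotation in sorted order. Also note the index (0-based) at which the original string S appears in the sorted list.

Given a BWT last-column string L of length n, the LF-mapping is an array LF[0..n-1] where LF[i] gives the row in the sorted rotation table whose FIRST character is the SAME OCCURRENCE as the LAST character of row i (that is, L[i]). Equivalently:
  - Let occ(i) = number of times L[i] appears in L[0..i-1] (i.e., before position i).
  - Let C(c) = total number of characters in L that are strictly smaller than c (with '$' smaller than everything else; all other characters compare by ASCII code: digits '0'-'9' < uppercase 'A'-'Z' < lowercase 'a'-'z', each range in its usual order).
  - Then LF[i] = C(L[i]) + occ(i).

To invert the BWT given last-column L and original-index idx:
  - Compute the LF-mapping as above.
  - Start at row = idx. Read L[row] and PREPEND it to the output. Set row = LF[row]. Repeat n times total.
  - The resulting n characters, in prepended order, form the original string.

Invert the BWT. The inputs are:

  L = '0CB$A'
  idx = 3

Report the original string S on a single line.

Answer: BAC0$

Derivation:
LF mapping: 1 4 3 0 2
Walk LF starting at row 3, prepending L[row]:
  step 1: row=3, L[3]='$', prepend. Next row=LF[3]=0
  step 2: row=0, L[0]='0', prepend. Next row=LF[0]=1
  step 3: row=1, L[1]='C', prepend. Next row=LF[1]=4
  step 4: row=4, L[4]='A', prepend. Next row=LF[4]=2
  step 5: row=2, L[2]='B', prepend. Next row=LF[2]=3
Reversed output: BAC0$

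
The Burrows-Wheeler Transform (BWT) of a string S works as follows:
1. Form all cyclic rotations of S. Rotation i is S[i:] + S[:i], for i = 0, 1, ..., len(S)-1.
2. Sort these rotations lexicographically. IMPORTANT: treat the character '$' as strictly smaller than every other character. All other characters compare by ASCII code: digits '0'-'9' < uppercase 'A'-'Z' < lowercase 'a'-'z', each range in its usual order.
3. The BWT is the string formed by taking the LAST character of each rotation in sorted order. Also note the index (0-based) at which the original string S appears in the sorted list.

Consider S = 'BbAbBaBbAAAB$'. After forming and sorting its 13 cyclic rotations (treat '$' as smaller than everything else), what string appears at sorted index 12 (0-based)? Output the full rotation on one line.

All 13 rotations (rotation i = S[i:]+S[:i]):
  rot[0] = BbAbBaBbAAAB$
  rot[1] = bAbBaBbAAAB$B
  rot[2] = AbBaBbAAAB$Bb
  rot[3] = bBaBbAAAB$BbA
  rot[4] = BaBbAAAB$BbAb
  rot[5] = aBbAAAB$BbAbB
  rot[6] = BbAAAB$BbAbBa
  rot[7] = bAAAB$BbAbBaB
  rot[8] = AAAB$BbAbBaBb
  rot[9] = AAB$BbAbBaBbA
  rot[10] = AB$BbAbBaBbAA
  rot[11] = B$BbAbBaBbAAA
  rot[12] = $BbAbBaBbAAAB
Sorted (with $ < everything):
  sorted[0] = $BbAbBaBbAAAB
  sorted[1] = AAAB$BbAbBaBb
  sorted[2] = AAB$BbAbBaBbA
  sorted[3] = AB$BbAbBaBbAA
  sorted[4] = AbBaBbAAAB$Bb
  sorted[5] = B$BbAbBaBbAAA
  sorted[6] = BaBbAAAB$BbAb
  sorted[7] = BbAAAB$BbAbBa
  sorted[8] = BbAbBaBbAAAB$
  sorted[9] = aBbAAAB$BbAbB
  sorted[10] = bAAAB$BbAbBaB
  sorted[11] = bAbBaBbAAAB$B
  sorted[12] = bBaBbAAAB$BbA
sorted[12] = bBaBbAAAB$BbA

Answer: bBaBbAAAB$BbA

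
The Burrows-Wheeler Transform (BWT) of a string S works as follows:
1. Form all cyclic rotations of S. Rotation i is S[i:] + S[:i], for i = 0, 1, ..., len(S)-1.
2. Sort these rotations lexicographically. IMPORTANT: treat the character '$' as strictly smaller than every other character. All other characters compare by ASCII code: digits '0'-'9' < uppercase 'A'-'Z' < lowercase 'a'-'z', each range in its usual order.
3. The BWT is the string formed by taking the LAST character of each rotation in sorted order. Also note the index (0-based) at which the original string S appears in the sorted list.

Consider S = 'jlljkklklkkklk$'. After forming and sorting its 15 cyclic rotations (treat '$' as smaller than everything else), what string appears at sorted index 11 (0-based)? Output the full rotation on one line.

Answer: lk$jlljkklklkkk

Derivation:
All 15 rotations (rotation i = S[i:]+S[:i]):
  rot[0] = jlljkklklkkklk$
  rot[1] = lljkklklkkklk$j
  rot[2] = ljkklklkkklk$jl
  rot[3] = jkklklkkklk$jll
  rot[4] = kklklkkklk$jllj
  rot[5] = klklkkklk$jlljk
  rot[6] = lklkkklk$jlljkk
  rot[7] = klkkklk$jlljkkl
  rot[8] = lkkklk$jlljkklk
  rot[9] = kkklk$jlljkklkl
  rot[10] = kklk$jlljkklklk
  rot[11] = klk$jlljkklklkk
  rot[12] = lk$jlljkklklkkk
  rot[13] = k$jlljkklklkkkl
  rot[14] = $jlljkklklkkklk
Sorted (with $ < everything):
  sorted[0] = $jlljkklklkkklk
  sorted[1] = jkklklkkklk$jll
  sorted[2] = jlljkklklkkklk$
  sorted[3] = k$jlljkklklkkkl
  sorted[4] = kkklk$jlljkklkl
  sorted[5] = kklk$jlljkklklk
  sorted[6] = kklklkkklk$jllj
  sorted[7] = klk$jlljkklklkk
  sorted[8] = klkkklk$jlljkkl
  sorted[9] = klklkkklk$jlljk
  sorted[10] = ljkklklkkklk$jl
  sorted[11] = lk$jlljkklklkkk
  sorted[12] = lkkklk$jlljkklk
  sorted[13] = lklkkklk$jlljkk
  sorted[14] = lljkklklkkklk$j
sorted[11] = lk$jlljkklklkkk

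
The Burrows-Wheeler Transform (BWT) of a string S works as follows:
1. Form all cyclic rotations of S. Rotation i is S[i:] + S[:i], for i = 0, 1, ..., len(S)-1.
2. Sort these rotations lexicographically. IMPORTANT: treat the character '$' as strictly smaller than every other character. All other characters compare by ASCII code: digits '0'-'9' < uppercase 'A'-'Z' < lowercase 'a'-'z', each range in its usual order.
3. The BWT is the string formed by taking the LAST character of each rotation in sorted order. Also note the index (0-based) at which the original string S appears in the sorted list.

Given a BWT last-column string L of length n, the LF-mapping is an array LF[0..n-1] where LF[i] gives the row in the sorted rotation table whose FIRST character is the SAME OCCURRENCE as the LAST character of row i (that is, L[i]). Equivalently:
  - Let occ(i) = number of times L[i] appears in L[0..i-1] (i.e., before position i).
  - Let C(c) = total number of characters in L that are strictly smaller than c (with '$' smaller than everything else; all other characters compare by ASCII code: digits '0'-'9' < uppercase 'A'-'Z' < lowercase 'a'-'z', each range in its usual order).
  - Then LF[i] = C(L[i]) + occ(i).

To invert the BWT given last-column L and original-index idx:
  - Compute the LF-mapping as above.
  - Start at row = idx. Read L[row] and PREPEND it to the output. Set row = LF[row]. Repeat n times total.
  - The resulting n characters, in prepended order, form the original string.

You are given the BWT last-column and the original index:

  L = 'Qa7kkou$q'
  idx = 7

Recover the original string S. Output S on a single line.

Answer: quokka7Q$

Derivation:
LF mapping: 2 3 1 4 5 6 8 0 7
Walk LF starting at row 7, prepending L[row]:
  step 1: row=7, L[7]='$', prepend. Next row=LF[7]=0
  step 2: row=0, L[0]='Q', prepend. Next row=LF[0]=2
  step 3: row=2, L[2]='7', prepend. Next row=LF[2]=1
  step 4: row=1, L[1]='a', prepend. Next row=LF[1]=3
  step 5: row=3, L[3]='k', prepend. Next row=LF[3]=4
  step 6: row=4, L[4]='k', prepend. Next row=LF[4]=5
  step 7: row=5, L[5]='o', prepend. Next row=LF[5]=6
  step 8: row=6, L[6]='u', prepend. Next row=LF[6]=8
  step 9: row=8, L[8]='q', prepend. Next row=LF[8]=7
Reversed output: quokka7Q$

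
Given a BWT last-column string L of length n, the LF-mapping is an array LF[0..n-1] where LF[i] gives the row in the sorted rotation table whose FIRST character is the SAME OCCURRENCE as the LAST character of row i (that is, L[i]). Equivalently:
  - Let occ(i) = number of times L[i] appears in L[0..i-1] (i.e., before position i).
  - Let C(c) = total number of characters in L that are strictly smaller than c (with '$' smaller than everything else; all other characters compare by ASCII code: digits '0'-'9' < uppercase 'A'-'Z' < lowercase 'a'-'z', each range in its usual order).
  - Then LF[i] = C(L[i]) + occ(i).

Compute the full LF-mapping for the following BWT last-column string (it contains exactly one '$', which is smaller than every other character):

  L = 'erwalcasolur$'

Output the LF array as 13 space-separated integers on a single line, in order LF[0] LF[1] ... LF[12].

Answer: 4 8 12 1 5 3 2 10 7 6 11 9 0

Derivation:
Char counts: '$':1, 'a':2, 'c':1, 'e':1, 'l':2, 'o':1, 'r':2, 's':1, 'u':1, 'w':1
C (first-col start): C('$')=0, C('a')=1, C('c')=3, C('e')=4, C('l')=5, C('o')=7, C('r')=8, C('s')=10, C('u')=11, C('w')=12
L[0]='e': occ=0, LF[0]=C('e')+0=4+0=4
L[1]='r': occ=0, LF[1]=C('r')+0=8+0=8
L[2]='w': occ=0, LF[2]=C('w')+0=12+0=12
L[3]='a': occ=0, LF[3]=C('a')+0=1+0=1
L[4]='l': occ=0, LF[4]=C('l')+0=5+0=5
L[5]='c': occ=0, LF[5]=C('c')+0=3+0=3
L[6]='a': occ=1, LF[6]=C('a')+1=1+1=2
L[7]='s': occ=0, LF[7]=C('s')+0=10+0=10
L[8]='o': occ=0, LF[8]=C('o')+0=7+0=7
L[9]='l': occ=1, LF[9]=C('l')+1=5+1=6
L[10]='u': occ=0, LF[10]=C('u')+0=11+0=11
L[11]='r': occ=1, LF[11]=C('r')+1=8+1=9
L[12]='$': occ=0, LF[12]=C('$')+0=0+0=0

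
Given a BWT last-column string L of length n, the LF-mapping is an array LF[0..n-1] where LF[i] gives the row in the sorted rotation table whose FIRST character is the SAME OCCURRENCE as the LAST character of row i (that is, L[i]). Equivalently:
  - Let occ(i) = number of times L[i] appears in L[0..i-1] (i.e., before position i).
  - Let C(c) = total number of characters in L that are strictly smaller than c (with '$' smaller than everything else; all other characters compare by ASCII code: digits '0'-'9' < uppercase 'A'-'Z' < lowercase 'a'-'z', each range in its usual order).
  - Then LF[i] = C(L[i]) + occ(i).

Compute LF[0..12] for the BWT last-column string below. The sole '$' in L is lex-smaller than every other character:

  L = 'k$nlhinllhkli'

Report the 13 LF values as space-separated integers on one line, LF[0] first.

Char counts: '$':1, 'h':2, 'i':2, 'k':2, 'l':4, 'n':2
C (first-col start): C('$')=0, C('h')=1, C('i')=3, C('k')=5, C('l')=7, C('n')=11
L[0]='k': occ=0, LF[0]=C('k')+0=5+0=5
L[1]='$': occ=0, LF[1]=C('$')+0=0+0=0
L[2]='n': occ=0, LF[2]=C('n')+0=11+0=11
L[3]='l': occ=0, LF[3]=C('l')+0=7+0=7
L[4]='h': occ=0, LF[4]=C('h')+0=1+0=1
L[5]='i': occ=0, LF[5]=C('i')+0=3+0=3
L[6]='n': occ=1, LF[6]=C('n')+1=11+1=12
L[7]='l': occ=1, LF[7]=C('l')+1=7+1=8
L[8]='l': occ=2, LF[8]=C('l')+2=7+2=9
L[9]='h': occ=1, LF[9]=C('h')+1=1+1=2
L[10]='k': occ=1, LF[10]=C('k')+1=5+1=6
L[11]='l': occ=3, LF[11]=C('l')+3=7+3=10
L[12]='i': occ=1, LF[12]=C('i')+1=3+1=4

Answer: 5 0 11 7 1 3 12 8 9 2 6 10 4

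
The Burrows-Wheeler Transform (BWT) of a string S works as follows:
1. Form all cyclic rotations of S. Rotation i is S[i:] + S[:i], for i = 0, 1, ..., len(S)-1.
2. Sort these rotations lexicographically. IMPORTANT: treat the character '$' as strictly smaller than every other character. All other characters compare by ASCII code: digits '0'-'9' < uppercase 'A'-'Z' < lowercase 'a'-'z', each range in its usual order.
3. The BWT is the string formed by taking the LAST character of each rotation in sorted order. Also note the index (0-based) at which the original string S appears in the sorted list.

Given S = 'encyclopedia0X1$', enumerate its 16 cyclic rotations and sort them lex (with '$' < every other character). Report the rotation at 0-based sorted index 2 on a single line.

Answer: 1$encyclopedia0X

Derivation:
All 16 rotations (rotation i = S[i:]+S[:i]):
  rot[0] = encyclopedia0X1$
  rot[1] = ncyclopedia0X1$e
  rot[2] = cyclopedia0X1$en
  rot[3] = yclopedia0X1$enc
  rot[4] = clopedia0X1$ency
  rot[5] = lopedia0X1$encyc
  rot[6] = opedia0X1$encycl
  rot[7] = pedia0X1$encyclo
  rot[8] = edia0X1$encyclop
  rot[9] = dia0X1$encyclope
  rot[10] = ia0X1$encycloped
  rot[11] = a0X1$encyclopedi
  rot[12] = 0X1$encyclopedia
  rot[13] = X1$encyclopedia0
  rot[14] = 1$encyclopedia0X
  rot[15] = $encyclopedia0X1
Sorted (with $ < everything):
  sorted[0] = $encyclopedia0X1
  sorted[1] = 0X1$encyclopedia
  sorted[2] = 1$encyclopedia0X
  sorted[3] = X1$encyclopedia0
  sorted[4] = a0X1$encyclopedi
  sorted[5] = clopedia0X1$ency
  sorted[6] = cyclopedia0X1$en
  sorted[7] = dia0X1$encyclope
  sorted[8] = edia0X1$encyclop
  sorted[9] = encyclopedia0X1$
  sorted[10] = ia0X1$encycloped
  sorted[11] = lopedia0X1$encyc
  sorted[12] = ncyclopedia0X1$e
  sorted[13] = opedia0X1$encycl
  sorted[14] = pedia0X1$encyclo
  sorted[15] = yclopedia0X1$enc
sorted[2] = 1$encyclopedia0X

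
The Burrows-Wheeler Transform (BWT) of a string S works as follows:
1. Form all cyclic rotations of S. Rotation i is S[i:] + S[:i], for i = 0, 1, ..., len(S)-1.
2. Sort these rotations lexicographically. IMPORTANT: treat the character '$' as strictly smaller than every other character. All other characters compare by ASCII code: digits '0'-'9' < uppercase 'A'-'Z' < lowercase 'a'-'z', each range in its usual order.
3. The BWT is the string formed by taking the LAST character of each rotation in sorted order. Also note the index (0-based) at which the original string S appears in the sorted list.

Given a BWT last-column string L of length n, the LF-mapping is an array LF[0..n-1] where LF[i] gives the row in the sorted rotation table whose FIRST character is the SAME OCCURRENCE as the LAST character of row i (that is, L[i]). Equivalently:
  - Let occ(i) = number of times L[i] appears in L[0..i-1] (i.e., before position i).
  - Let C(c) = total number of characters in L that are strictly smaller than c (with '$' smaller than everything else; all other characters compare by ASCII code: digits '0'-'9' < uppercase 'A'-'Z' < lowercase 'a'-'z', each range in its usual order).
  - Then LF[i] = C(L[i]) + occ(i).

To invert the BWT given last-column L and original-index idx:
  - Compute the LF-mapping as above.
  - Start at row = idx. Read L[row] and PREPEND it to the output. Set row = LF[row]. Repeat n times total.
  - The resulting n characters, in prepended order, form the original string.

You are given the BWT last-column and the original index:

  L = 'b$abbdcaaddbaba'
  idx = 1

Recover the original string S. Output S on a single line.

Answer: aababadadbdbcb$

Derivation:
LF mapping: 6 0 1 7 8 12 11 2 3 13 14 9 4 10 5
Walk LF starting at row 1, prepending L[row]:
  step 1: row=1, L[1]='$', prepend. Next row=LF[1]=0
  step 2: row=0, L[0]='b', prepend. Next row=LF[0]=6
  step 3: row=6, L[6]='c', prepend. Next row=LF[6]=11
  step 4: row=11, L[11]='b', prepend. Next row=LF[11]=9
  step 5: row=9, L[9]='d', prepend. Next row=LF[9]=13
  step 6: row=13, L[13]='b', prepend. Next row=LF[13]=10
  step 7: row=10, L[10]='d', prepend. Next row=LF[10]=14
  step 8: row=14, L[14]='a', prepend. Next row=LF[14]=5
  step 9: row=5, L[5]='d', prepend. Next row=LF[5]=12
  step 10: row=12, L[12]='a', prepend. Next row=LF[12]=4
  step 11: row=4, L[4]='b', prepend. Next row=LF[4]=8
  step 12: row=8, L[8]='a', prepend. Next row=LF[8]=3
  step 13: row=3, L[3]='b', prepend. Next row=LF[3]=7
  step 14: row=7, L[7]='a', prepend. Next row=LF[7]=2
  step 15: row=2, L[2]='a', prepend. Next row=LF[2]=1
Reversed output: aababadadbdbcb$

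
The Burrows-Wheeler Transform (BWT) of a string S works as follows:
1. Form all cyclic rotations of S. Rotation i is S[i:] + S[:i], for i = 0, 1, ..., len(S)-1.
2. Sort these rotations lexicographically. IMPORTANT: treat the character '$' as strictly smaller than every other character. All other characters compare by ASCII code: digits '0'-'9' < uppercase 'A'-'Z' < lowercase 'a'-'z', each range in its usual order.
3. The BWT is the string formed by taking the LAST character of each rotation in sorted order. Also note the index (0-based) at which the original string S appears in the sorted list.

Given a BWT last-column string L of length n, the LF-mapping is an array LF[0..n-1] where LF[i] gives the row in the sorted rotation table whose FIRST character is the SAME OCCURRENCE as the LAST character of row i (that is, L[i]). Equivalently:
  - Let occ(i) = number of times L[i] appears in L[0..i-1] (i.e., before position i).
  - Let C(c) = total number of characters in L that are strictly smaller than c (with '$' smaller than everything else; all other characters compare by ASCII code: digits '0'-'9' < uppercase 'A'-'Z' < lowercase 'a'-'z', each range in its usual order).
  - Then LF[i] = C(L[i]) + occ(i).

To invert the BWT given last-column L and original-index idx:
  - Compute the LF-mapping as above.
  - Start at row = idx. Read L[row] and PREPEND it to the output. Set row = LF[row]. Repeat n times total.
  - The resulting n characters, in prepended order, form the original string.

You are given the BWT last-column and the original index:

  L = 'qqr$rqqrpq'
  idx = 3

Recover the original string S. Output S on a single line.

LF mapping: 2 3 7 0 8 4 5 9 1 6
Walk LF starting at row 3, prepending L[row]:
  step 1: row=3, L[3]='$', prepend. Next row=LF[3]=0
  step 2: row=0, L[0]='q', prepend. Next row=LF[0]=2
  step 3: row=2, L[2]='r', prepend. Next row=LF[2]=7
  step 4: row=7, L[7]='r', prepend. Next row=LF[7]=9
  step 5: row=9, L[9]='q', prepend. Next row=LF[9]=6
  step 6: row=6, L[6]='q', prepend. Next row=LF[6]=5
  step 7: row=5, L[5]='q', prepend. Next row=LF[5]=4
  step 8: row=4, L[4]='r', prepend. Next row=LF[4]=8
  step 9: row=8, L[8]='p', prepend. Next row=LF[8]=1
  step 10: row=1, L[1]='q', prepend. Next row=LF[1]=3
Reversed output: qprqqqrrq$

Answer: qprqqqrrq$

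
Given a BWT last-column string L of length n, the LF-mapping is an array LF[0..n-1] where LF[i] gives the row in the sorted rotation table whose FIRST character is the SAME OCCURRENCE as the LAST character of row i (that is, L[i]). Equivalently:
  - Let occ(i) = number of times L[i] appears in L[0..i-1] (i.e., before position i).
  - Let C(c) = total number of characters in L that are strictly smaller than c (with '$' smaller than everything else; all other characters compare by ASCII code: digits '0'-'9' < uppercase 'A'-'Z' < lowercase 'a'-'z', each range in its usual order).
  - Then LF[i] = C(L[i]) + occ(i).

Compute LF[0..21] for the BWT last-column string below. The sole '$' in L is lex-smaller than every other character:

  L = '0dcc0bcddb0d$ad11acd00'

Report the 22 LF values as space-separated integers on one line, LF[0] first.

Answer: 1 16 12 13 2 10 14 17 18 11 3 19 0 8 20 6 7 9 15 21 4 5

Derivation:
Char counts: '$':1, '0':5, '1':2, 'a':2, 'b':2, 'c':4, 'd':6
C (first-col start): C('$')=0, C('0')=1, C('1')=6, C('a')=8, C('b')=10, C('c')=12, C('d')=16
L[0]='0': occ=0, LF[0]=C('0')+0=1+0=1
L[1]='d': occ=0, LF[1]=C('d')+0=16+0=16
L[2]='c': occ=0, LF[2]=C('c')+0=12+0=12
L[3]='c': occ=1, LF[3]=C('c')+1=12+1=13
L[4]='0': occ=1, LF[4]=C('0')+1=1+1=2
L[5]='b': occ=0, LF[5]=C('b')+0=10+0=10
L[6]='c': occ=2, LF[6]=C('c')+2=12+2=14
L[7]='d': occ=1, LF[7]=C('d')+1=16+1=17
L[8]='d': occ=2, LF[8]=C('d')+2=16+2=18
L[9]='b': occ=1, LF[9]=C('b')+1=10+1=11
L[10]='0': occ=2, LF[10]=C('0')+2=1+2=3
L[11]='d': occ=3, LF[11]=C('d')+3=16+3=19
L[12]='$': occ=0, LF[12]=C('$')+0=0+0=0
L[13]='a': occ=0, LF[13]=C('a')+0=8+0=8
L[14]='d': occ=4, LF[14]=C('d')+4=16+4=20
L[15]='1': occ=0, LF[15]=C('1')+0=6+0=6
L[16]='1': occ=1, LF[16]=C('1')+1=6+1=7
L[17]='a': occ=1, LF[17]=C('a')+1=8+1=9
L[18]='c': occ=3, LF[18]=C('c')+3=12+3=15
L[19]='d': occ=5, LF[19]=C('d')+5=16+5=21
L[20]='0': occ=3, LF[20]=C('0')+3=1+3=4
L[21]='0': occ=4, LF[21]=C('0')+4=1+4=5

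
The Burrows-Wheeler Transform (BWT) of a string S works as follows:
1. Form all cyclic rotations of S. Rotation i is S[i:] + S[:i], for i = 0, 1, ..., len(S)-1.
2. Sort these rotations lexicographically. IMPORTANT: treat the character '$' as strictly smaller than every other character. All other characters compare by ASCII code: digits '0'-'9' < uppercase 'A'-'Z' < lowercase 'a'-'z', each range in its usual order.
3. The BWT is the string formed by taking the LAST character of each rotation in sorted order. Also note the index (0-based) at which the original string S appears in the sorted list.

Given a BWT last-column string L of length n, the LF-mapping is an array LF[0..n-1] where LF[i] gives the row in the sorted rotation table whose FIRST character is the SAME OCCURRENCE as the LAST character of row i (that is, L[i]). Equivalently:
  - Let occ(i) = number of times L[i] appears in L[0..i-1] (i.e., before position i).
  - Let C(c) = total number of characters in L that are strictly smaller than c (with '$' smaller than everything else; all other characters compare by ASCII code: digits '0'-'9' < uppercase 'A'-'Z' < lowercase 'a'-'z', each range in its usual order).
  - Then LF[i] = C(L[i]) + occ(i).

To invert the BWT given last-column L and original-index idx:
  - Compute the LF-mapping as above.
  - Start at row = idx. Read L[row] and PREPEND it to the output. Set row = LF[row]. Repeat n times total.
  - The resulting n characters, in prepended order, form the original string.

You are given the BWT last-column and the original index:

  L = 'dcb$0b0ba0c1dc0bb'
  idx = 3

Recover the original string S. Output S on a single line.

LF mapping: 15 12 7 0 1 8 2 9 6 3 13 5 16 14 4 10 11
Walk LF starting at row 3, prepending L[row]:
  step 1: row=3, L[3]='$', prepend. Next row=LF[3]=0
  step 2: row=0, L[0]='d', prepend. Next row=LF[0]=15
  step 3: row=15, L[15]='b', prepend. Next row=LF[15]=10
  step 4: row=10, L[10]='c', prepend. Next row=LF[10]=13
  step 5: row=13, L[13]='c', prepend. Next row=LF[13]=14
  step 6: row=14, L[14]='0', prepend. Next row=LF[14]=4
  step 7: row=4, L[4]='0', prepend. Next row=LF[4]=1
  step 8: row=1, L[1]='c', prepend. Next row=LF[1]=12
  step 9: row=12, L[12]='d', prepend. Next row=LF[12]=16
  step 10: row=16, L[16]='b', prepend. Next row=LF[16]=11
  step 11: row=11, L[11]='1', prepend. Next row=LF[11]=5
  step 12: row=5, L[5]='b', prepend. Next row=LF[5]=8
  step 13: row=8, L[8]='a', prepend. Next row=LF[8]=6
  step 14: row=6, L[6]='0', prepend. Next row=LF[6]=2
  step 15: row=2, L[2]='b', prepend. Next row=LF[2]=7
  step 16: row=7, L[7]='b', prepend. Next row=LF[7]=9
  step 17: row=9, L[9]='0', prepend. Next row=LF[9]=3
Reversed output: 0bb0ab1bdc00ccbd$

Answer: 0bb0ab1bdc00ccbd$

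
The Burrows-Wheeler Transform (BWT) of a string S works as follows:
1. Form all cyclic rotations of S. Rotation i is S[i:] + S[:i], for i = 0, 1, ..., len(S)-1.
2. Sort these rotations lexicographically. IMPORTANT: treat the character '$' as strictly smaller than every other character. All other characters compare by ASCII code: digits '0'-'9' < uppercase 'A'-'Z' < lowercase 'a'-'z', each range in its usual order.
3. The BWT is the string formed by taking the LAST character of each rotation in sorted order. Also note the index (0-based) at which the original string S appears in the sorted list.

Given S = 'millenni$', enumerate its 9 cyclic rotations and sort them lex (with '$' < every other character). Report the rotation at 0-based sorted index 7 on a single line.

Answer: ni$millen

Derivation:
All 9 rotations (rotation i = S[i:]+S[:i]):
  rot[0] = millenni$
  rot[1] = illenni$m
  rot[2] = llenni$mi
  rot[3] = lenni$mil
  rot[4] = enni$mill
  rot[5] = nni$mille
  rot[6] = ni$millen
  rot[7] = i$millenn
  rot[8] = $millenni
Sorted (with $ < everything):
  sorted[0] = $millenni
  sorted[1] = enni$mill
  sorted[2] = i$millenn
  sorted[3] = illenni$m
  sorted[4] = lenni$mil
  sorted[5] = llenni$mi
  sorted[6] = millenni$
  sorted[7] = ni$millen
  sorted[8] = nni$mille
sorted[7] = ni$millen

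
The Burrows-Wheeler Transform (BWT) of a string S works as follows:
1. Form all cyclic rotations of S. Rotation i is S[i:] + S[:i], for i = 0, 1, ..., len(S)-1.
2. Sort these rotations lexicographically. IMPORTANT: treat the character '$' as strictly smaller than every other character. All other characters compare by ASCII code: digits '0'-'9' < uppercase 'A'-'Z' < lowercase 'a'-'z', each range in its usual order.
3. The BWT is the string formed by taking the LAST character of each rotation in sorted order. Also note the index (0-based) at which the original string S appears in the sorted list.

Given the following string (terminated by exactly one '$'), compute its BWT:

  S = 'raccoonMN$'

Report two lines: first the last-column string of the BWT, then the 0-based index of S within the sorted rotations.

Answer: NnMracooc$
9

Derivation:
All 10 rotations (rotation i = S[i:]+S[:i]):
  rot[0] = raccoonMN$
  rot[1] = accoonMN$r
  rot[2] = ccoonMN$ra
  rot[3] = coonMN$rac
  rot[4] = oonMN$racc
  rot[5] = onMN$racco
  rot[6] = nMN$raccoo
  rot[7] = MN$raccoon
  rot[8] = N$raccoonM
  rot[9] = $raccoonMN
Sorted (with $ < everything):
  sorted[0] = $raccoonMN  (last char: 'N')
  sorted[1] = MN$raccoon  (last char: 'n')
  sorted[2] = N$raccoonM  (last char: 'M')
  sorted[3] = accoonMN$r  (last char: 'r')
  sorted[4] = ccoonMN$ra  (last char: 'a')
  sorted[5] = coonMN$rac  (last char: 'c')
  sorted[6] = nMN$raccoo  (last char: 'o')
  sorted[7] = onMN$racco  (last char: 'o')
  sorted[8] = oonMN$racc  (last char: 'c')
  sorted[9] = raccoonMN$  (last char: '$')
Last column: NnMracooc$
Original string S is at sorted index 9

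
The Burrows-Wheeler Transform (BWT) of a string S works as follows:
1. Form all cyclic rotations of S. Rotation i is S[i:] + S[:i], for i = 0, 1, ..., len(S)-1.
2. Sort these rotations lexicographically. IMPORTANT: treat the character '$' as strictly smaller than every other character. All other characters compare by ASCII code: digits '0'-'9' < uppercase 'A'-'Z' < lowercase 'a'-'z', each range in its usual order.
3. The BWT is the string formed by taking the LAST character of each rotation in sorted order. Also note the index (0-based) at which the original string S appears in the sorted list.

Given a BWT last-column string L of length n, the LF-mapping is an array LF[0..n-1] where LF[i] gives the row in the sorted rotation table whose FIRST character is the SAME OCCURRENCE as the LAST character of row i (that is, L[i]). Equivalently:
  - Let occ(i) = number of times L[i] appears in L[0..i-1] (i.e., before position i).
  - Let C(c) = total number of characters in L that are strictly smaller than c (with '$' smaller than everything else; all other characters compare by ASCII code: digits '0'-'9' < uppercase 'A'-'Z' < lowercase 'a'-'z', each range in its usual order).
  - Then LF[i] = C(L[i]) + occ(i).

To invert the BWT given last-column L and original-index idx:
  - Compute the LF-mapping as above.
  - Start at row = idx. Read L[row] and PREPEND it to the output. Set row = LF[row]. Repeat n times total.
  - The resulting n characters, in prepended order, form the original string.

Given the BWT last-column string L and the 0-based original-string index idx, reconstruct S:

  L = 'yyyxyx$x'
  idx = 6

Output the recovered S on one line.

LF mapping: 4 5 6 1 7 2 0 3
Walk LF starting at row 6, prepending L[row]:
  step 1: row=6, L[6]='$', prepend. Next row=LF[6]=0
  step 2: row=0, L[0]='y', prepend. Next row=LF[0]=4
  step 3: row=4, L[4]='y', prepend. Next row=LF[4]=7
  step 4: row=7, L[7]='x', prepend. Next row=LF[7]=3
  step 5: row=3, L[3]='x', prepend. Next row=LF[3]=1
  step 6: row=1, L[1]='y', prepend. Next row=LF[1]=5
  step 7: row=5, L[5]='x', prepend. Next row=LF[5]=2
  step 8: row=2, L[2]='y', prepend. Next row=LF[2]=6
Reversed output: yxyxxyy$

Answer: yxyxxyy$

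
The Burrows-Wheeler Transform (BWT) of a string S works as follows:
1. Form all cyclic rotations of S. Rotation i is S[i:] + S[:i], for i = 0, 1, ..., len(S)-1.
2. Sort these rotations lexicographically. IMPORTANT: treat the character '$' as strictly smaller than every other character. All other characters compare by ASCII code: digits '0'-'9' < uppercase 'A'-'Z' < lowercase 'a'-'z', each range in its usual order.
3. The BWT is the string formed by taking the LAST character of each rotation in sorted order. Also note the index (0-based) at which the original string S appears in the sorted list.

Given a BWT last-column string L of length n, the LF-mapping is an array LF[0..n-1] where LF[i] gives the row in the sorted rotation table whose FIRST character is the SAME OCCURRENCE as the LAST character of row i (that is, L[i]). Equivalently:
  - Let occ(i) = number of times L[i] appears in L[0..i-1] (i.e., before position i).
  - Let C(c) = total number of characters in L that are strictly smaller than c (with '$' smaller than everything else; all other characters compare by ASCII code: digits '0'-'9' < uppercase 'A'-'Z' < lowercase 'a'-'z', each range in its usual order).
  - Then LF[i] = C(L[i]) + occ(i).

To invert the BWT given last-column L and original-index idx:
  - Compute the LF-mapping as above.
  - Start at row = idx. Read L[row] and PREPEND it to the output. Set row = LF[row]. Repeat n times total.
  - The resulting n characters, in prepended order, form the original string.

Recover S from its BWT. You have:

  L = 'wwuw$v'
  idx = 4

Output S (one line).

LF mapping: 3 4 1 5 0 2
Walk LF starting at row 4, prepending L[row]:
  step 1: row=4, L[4]='$', prepend. Next row=LF[4]=0
  step 2: row=0, L[0]='w', prepend. Next row=LF[0]=3
  step 3: row=3, L[3]='w', prepend. Next row=LF[3]=5
  step 4: row=5, L[5]='v', prepend. Next row=LF[5]=2
  step 5: row=2, L[2]='u', prepend. Next row=LF[2]=1
  step 6: row=1, L[1]='w', prepend. Next row=LF[1]=4
Reversed output: wuvww$

Answer: wuvww$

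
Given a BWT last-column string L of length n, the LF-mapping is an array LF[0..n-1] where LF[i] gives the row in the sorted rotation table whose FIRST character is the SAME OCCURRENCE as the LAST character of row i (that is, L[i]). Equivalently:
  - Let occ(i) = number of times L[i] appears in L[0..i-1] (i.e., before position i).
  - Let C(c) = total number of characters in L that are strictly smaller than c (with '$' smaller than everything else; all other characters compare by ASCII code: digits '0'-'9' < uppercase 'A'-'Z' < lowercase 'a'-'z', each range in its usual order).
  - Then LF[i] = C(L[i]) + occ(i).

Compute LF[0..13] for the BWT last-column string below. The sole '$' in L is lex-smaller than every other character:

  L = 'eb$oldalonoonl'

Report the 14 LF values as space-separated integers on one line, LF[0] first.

Char counts: '$':1, 'a':1, 'b':1, 'd':1, 'e':1, 'l':3, 'n':2, 'o':4
C (first-col start): C('$')=0, C('a')=1, C('b')=2, C('d')=3, C('e')=4, C('l')=5, C('n')=8, C('o')=10
L[0]='e': occ=0, LF[0]=C('e')+0=4+0=4
L[1]='b': occ=0, LF[1]=C('b')+0=2+0=2
L[2]='$': occ=0, LF[2]=C('$')+0=0+0=0
L[3]='o': occ=0, LF[3]=C('o')+0=10+0=10
L[4]='l': occ=0, LF[4]=C('l')+0=5+0=5
L[5]='d': occ=0, LF[5]=C('d')+0=3+0=3
L[6]='a': occ=0, LF[6]=C('a')+0=1+0=1
L[7]='l': occ=1, LF[7]=C('l')+1=5+1=6
L[8]='o': occ=1, LF[8]=C('o')+1=10+1=11
L[9]='n': occ=0, LF[9]=C('n')+0=8+0=8
L[10]='o': occ=2, LF[10]=C('o')+2=10+2=12
L[11]='o': occ=3, LF[11]=C('o')+3=10+3=13
L[12]='n': occ=1, LF[12]=C('n')+1=8+1=9
L[13]='l': occ=2, LF[13]=C('l')+2=5+2=7

Answer: 4 2 0 10 5 3 1 6 11 8 12 13 9 7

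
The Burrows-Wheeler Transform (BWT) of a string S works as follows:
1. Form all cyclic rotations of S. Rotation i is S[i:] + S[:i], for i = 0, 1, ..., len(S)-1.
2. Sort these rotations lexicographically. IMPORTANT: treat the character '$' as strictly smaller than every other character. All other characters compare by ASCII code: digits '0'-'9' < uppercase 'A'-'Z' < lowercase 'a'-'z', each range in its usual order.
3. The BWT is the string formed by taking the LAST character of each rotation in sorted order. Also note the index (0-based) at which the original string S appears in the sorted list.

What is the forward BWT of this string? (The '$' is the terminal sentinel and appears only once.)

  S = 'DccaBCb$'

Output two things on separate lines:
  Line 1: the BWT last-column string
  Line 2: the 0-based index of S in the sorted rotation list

All 8 rotations (rotation i = S[i:]+S[:i]):
  rot[0] = DccaBCb$
  rot[1] = ccaBCb$D
  rot[2] = caBCb$Dc
  rot[3] = aBCb$Dcc
  rot[4] = BCb$Dcca
  rot[5] = Cb$DccaB
  rot[6] = b$DccaBC
  rot[7] = $DccaBCb
Sorted (with $ < everything):
  sorted[0] = $DccaBCb  (last char: 'b')
  sorted[1] = BCb$Dcca  (last char: 'a')
  sorted[2] = Cb$DccaB  (last char: 'B')
  sorted[3] = DccaBCb$  (last char: '$')
  sorted[4] = aBCb$Dcc  (last char: 'c')
  sorted[5] = b$DccaBC  (last char: 'C')
  sorted[6] = caBCb$Dc  (last char: 'c')
  sorted[7] = ccaBCb$D  (last char: 'D')
Last column: baB$cCcD
Original string S is at sorted index 3

Answer: baB$cCcD
3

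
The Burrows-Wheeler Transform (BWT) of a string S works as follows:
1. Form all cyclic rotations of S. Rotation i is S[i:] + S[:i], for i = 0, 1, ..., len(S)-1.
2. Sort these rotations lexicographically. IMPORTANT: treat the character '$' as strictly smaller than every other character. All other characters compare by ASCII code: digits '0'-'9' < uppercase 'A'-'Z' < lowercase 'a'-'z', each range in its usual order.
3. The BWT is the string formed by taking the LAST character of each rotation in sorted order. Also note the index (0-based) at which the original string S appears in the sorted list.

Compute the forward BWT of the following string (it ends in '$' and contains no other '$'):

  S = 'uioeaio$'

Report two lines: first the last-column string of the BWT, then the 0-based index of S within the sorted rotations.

Answer: oeoauii$
7

Derivation:
All 8 rotations (rotation i = S[i:]+S[:i]):
  rot[0] = uioeaio$
  rot[1] = ioeaio$u
  rot[2] = oeaio$ui
  rot[3] = eaio$uio
  rot[4] = aio$uioe
  rot[5] = io$uioea
  rot[6] = o$uioeai
  rot[7] = $uioeaio
Sorted (with $ < everything):
  sorted[0] = $uioeaio  (last char: 'o')
  sorted[1] = aio$uioe  (last char: 'e')
  sorted[2] = eaio$uio  (last char: 'o')
  sorted[3] = io$uioea  (last char: 'a')
  sorted[4] = ioeaio$u  (last char: 'u')
  sorted[5] = o$uioeai  (last char: 'i')
  sorted[6] = oeaio$ui  (last char: 'i')
  sorted[7] = uioeaio$  (last char: '$')
Last column: oeoauii$
Original string S is at sorted index 7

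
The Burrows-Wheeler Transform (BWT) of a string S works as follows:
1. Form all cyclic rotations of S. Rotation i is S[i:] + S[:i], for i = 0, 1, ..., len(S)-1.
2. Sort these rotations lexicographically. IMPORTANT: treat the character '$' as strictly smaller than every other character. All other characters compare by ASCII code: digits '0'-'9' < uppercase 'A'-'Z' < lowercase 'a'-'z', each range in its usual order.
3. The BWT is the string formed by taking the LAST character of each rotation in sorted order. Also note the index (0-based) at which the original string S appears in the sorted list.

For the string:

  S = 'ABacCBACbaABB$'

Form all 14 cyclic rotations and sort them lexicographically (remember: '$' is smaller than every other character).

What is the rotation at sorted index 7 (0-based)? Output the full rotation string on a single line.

Answer: BacCBACbaABB$A

Derivation:
All 14 rotations (rotation i = S[i:]+S[:i]):
  rot[0] = ABacCBACbaABB$
  rot[1] = BacCBACbaABB$A
  rot[2] = acCBACbaABB$AB
  rot[3] = cCBACbaABB$ABa
  rot[4] = CBACbaABB$ABac
  rot[5] = BACbaABB$ABacC
  rot[6] = ACbaABB$ABacCB
  rot[7] = CbaABB$ABacCBA
  rot[8] = baABB$ABacCBAC
  rot[9] = aABB$ABacCBACb
  rot[10] = ABB$ABacCBACba
  rot[11] = BB$ABacCBACbaA
  rot[12] = B$ABacCBACbaAB
  rot[13] = $ABacCBACbaABB
Sorted (with $ < everything):
  sorted[0] = $ABacCBACbaABB
  sorted[1] = ABB$ABacCBACba
  sorted[2] = ABacCBACbaABB$
  sorted[3] = ACbaABB$ABacCB
  sorted[4] = B$ABacCBACbaAB
  sorted[5] = BACbaABB$ABacC
  sorted[6] = BB$ABacCBACbaA
  sorted[7] = BacCBACbaABB$A
  sorted[8] = CBACbaABB$ABac
  sorted[9] = CbaABB$ABacCBA
  sorted[10] = aABB$ABacCBACb
  sorted[11] = acCBACbaABB$AB
  sorted[12] = baABB$ABacCBAC
  sorted[13] = cCBACbaABB$ABa
sorted[7] = BacCBACbaABB$A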